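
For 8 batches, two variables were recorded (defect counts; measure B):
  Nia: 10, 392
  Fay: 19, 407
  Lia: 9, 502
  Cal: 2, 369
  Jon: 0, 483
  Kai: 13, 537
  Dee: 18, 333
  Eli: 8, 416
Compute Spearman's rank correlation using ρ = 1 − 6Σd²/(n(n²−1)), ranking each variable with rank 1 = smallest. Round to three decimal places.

Ranks of variable 1: 5, 8, 4, 2, 1, 6, 7, 3
Ranks of variable 2: 3, 4, 7, 2, 6, 8, 1, 5
d = r₁ − r₂: 2, 4, -3, 0, -5, -2, 6, -2
d²: 4, 16, 9, 0, 25, 4, 36, 4; Σd² = 98
ρ = 1 − 6·98/(8·63) = 1 − 588/504 = -0.167

-0.167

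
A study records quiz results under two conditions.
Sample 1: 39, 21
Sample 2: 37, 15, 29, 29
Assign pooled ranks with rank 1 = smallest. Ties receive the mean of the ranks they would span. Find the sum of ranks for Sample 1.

8

Sorted (ascending): 15, 21, 29, 29, 37, 39
The 2 values of 29 occupy positions 3–4 → average rank (3+4)/2 = 3.5.
Sample 1 values → pooled ranks: 39→6, 21→2
Rank sum = 6 + 2 = 8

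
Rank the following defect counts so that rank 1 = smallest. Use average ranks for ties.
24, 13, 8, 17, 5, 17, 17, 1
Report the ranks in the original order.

Sorted (ascending): 1, 5, 8, 13, 17, 17, 17, 24
The 3 values of 17 occupy positions 5–7 → average rank 6.

8, 4, 3, 6, 2, 6, 6, 1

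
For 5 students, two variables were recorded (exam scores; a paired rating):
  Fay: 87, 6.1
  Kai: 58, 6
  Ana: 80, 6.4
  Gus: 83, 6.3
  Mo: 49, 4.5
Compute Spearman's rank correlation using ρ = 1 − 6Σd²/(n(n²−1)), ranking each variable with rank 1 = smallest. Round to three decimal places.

0.600

Ranks of variable 1: 5, 2, 3, 4, 1
Ranks of variable 2: 3, 2, 5, 4, 1
d = r₁ − r₂: 2, 0, -2, 0, 0
d²: 4, 0, 4, 0, 0; Σd² = 8
ρ = 1 − 6·8/(5·24) = 1 − 48/120 = 0.600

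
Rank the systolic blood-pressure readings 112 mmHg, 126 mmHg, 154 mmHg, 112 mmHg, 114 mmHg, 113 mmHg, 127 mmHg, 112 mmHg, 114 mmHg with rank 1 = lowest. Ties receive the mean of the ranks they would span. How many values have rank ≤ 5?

4

Sorted (ascending): 112, 112, 112, 113, 114, 114, 126, 127, 154
The 3 values of 112 occupy positions 1–3 → average rank 2.
The 2 values of 114 occupy positions 5–6 → average rank (5+6)/2 = 5.5.
Ranks ≤ 5: {2, 2, 2, 4} → 4 values.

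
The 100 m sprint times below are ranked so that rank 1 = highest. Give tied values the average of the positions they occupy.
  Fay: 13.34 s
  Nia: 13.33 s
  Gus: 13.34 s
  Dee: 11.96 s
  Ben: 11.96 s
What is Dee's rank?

Sorted (descending): 13.34, 13.34, 13.33, 11.96, 11.96
The 2 values of 13.34 occupy positions 1–2 → average rank (1+2)/2 = 1.5.
The 2 values of 11.96 occupy positions 4–5 → average rank (4+5)/2 = 4.5.
Dee has value 11.96 s → rank 4.5.

4.5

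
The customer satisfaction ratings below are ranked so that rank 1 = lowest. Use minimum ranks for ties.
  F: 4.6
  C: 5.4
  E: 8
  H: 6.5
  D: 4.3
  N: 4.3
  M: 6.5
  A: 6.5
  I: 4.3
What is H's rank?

6

Sorted (ascending): 4.3, 4.3, 4.3, 4.6, 5.4, 6.5, 6.5, 6.5, 8
The 3 values of 4.3 occupy positions 1–3 → each gets rank 1.
The 3 values of 6.5 occupy positions 6–8 → each gets rank 6.
H has value 6.5 → rank 6.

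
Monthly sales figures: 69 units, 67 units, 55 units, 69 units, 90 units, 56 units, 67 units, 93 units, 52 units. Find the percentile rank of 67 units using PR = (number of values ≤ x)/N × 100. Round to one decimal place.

N = 9.
Strictly below 67: 3. Equal to 67: 2.
PR = 5/9 × 100 = 55.6

55.6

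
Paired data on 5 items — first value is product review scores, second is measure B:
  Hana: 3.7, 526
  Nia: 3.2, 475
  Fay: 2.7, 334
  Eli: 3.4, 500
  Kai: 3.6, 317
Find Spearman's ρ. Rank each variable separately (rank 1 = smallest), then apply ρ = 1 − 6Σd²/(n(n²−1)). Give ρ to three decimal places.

0.400

Ranks of variable 1: 5, 2, 1, 3, 4
Ranks of variable 2: 5, 3, 2, 4, 1
d = r₁ − r₂: 0, -1, -1, -1, 3
d²: 0, 1, 1, 1, 9; Σd² = 12
ρ = 1 − 6·12/(5·24) = 1 − 72/120 = 0.400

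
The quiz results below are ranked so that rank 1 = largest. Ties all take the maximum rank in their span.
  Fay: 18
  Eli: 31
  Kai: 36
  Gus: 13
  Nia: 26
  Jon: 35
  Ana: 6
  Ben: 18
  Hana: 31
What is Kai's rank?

1

Sorted (descending): 36, 35, 31, 31, 26, 18, 18, 13, 6
The 2 values of 31 occupy positions 3–4 → each gets rank 4.
The 2 values of 18 occupy positions 6–7 → each gets rank 7.
Kai has value 36 → rank 1.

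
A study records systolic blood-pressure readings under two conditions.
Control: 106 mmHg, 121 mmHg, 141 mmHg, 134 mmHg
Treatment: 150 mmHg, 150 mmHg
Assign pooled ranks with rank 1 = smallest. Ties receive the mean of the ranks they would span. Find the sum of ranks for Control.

10

Sorted (ascending): 106, 121, 134, 141, 150, 150
The 2 values of 150 occupy positions 5–6 → average rank (5+6)/2 = 5.5.
Control values → pooled ranks: 106→1, 121→2, 141→4, 134→3
Rank sum = 1 + 2 + 4 + 3 = 10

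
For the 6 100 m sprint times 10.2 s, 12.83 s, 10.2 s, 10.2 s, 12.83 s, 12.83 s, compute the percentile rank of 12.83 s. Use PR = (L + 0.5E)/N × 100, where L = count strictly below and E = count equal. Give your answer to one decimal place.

75.0

N = 6.
Strictly below 12.83: 3. Equal to 12.83: 3.
PR = (3 + 0.5·3)/6 × 100 = 75.0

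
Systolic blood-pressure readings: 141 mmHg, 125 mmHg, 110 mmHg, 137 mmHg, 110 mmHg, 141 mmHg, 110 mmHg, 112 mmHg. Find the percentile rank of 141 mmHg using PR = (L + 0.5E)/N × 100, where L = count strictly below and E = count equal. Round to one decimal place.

87.5

N = 8.
Strictly below 141: 6. Equal to 141: 2.
PR = (6 + 0.5·2)/8 × 100 = 87.5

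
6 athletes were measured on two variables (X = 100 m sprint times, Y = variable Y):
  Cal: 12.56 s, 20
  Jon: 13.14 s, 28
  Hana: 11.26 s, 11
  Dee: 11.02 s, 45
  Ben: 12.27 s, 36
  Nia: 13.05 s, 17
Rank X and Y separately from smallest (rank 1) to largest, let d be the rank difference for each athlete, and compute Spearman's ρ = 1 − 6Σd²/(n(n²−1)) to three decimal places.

-0.257

Ranks of variable 1: 4, 6, 2, 1, 3, 5
Ranks of variable 2: 3, 4, 1, 6, 5, 2
d = r₁ − r₂: 1, 2, 1, -5, -2, 3
d²: 1, 4, 1, 25, 4, 9; Σd² = 44
ρ = 1 − 6·44/(6·35) = 1 − 264/210 = -0.257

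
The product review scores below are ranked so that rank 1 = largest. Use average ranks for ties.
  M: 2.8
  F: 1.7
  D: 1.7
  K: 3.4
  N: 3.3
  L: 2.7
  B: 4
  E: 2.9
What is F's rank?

Sorted (descending): 4, 3.4, 3.3, 2.9, 2.8, 2.7, 1.7, 1.7
The 2 values of 1.7 occupy positions 7–8 → average rank (7+8)/2 = 7.5.
F has value 1.7 → rank 7.5.

7.5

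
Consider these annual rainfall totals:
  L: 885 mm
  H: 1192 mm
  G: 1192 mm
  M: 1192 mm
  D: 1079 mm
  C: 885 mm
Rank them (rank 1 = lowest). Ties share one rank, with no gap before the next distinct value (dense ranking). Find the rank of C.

Sorted (ascending): 885, 885, 1079, 1192, 1192, 1192
The 2 values of 885 share dense rank 1.
The 3 values of 1192 share dense rank 3.
Remaining distinct values take the next consecutive integers.
C has value 885 mm → rank 1.

1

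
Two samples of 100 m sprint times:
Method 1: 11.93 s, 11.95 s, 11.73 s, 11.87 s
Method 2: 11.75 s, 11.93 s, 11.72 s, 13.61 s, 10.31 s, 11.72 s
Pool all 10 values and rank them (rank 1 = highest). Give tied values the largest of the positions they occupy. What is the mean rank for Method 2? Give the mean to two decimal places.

6.50

Sorted (descending): 13.61, 11.95, 11.93, 11.93, 11.87, 11.75, 11.73, 11.72, 11.72, 10.31
The 2 values of 11.93 occupy positions 3–4 → each gets rank 4.
The 2 values of 11.72 occupy positions 8–9 → each gets rank 9.
Method 2 values → pooled ranks: 11.75→6, 11.93→4, 11.72→9, 13.61→1, 10.31→10, 11.72→9
Mean rank = (6 + 4 + 9 + 1 + 10 + 9) / 6 = 6.50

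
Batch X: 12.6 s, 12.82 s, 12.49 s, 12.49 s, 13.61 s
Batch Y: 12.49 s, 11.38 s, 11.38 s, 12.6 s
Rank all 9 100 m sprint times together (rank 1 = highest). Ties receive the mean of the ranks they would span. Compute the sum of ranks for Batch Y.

26.5

Sorted (descending): 13.61, 12.82, 12.6, 12.6, 12.49, 12.49, 12.49, 11.38, 11.38
The 2 values of 12.6 occupy positions 3–4 → average rank (3+4)/2 = 3.5.
The 3 values of 12.49 occupy positions 5–7 → average rank 6.
The 2 values of 11.38 occupy positions 8–9 → average rank (8+9)/2 = 8.5.
Batch Y values → pooled ranks: 12.49→6, 11.38→8.5, 11.38→8.5, 12.6→3.5
Rank sum = 6 + 8.5 + 8.5 + 3.5 = 26.5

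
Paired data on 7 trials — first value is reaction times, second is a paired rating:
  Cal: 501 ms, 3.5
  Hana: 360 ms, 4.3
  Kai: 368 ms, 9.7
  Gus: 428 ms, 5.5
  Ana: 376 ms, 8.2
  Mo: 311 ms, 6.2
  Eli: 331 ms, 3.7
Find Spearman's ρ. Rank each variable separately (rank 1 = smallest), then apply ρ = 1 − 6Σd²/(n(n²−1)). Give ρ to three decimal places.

-0.179

Ranks of variable 1: 7, 3, 4, 6, 5, 1, 2
Ranks of variable 2: 1, 3, 7, 4, 6, 5, 2
d = r₁ − r₂: 6, 0, -3, 2, -1, -4, 0
d²: 36, 0, 9, 4, 1, 16, 0; Σd² = 66
ρ = 1 − 6·66/(7·48) = 1 − 396/336 = -0.179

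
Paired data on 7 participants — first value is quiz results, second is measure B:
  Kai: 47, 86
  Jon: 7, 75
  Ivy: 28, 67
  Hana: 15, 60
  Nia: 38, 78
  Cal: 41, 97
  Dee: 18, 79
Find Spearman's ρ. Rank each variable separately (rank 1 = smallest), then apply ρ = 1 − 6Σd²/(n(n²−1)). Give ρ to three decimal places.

0.714

Ranks of variable 1: 7, 1, 4, 2, 5, 6, 3
Ranks of variable 2: 6, 3, 2, 1, 4, 7, 5
d = r₁ − r₂: 1, -2, 2, 1, 1, -1, -2
d²: 1, 4, 4, 1, 1, 1, 4; Σd² = 16
ρ = 1 − 6·16/(7·48) = 1 − 96/336 = 0.714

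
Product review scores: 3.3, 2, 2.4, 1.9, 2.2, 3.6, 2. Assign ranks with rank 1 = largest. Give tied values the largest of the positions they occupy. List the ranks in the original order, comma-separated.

Sorted (descending): 3.6, 3.3, 2.4, 2.2, 2, 2, 1.9
The 2 values of 2 occupy positions 5–6 → each gets rank 6.

2, 6, 3, 7, 4, 1, 6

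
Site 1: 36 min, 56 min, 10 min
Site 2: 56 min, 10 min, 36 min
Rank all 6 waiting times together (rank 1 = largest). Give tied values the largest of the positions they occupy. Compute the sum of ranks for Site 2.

Sorted (descending): 56, 56, 36, 36, 10, 10
The 2 values of 56 occupy positions 1–2 → each gets rank 2.
The 2 values of 36 occupy positions 3–4 → each gets rank 4.
The 2 values of 10 occupy positions 5–6 → each gets rank 6.
Site 2 values → pooled ranks: 56→2, 10→6, 36→4
Rank sum = 2 + 6 + 4 = 12

12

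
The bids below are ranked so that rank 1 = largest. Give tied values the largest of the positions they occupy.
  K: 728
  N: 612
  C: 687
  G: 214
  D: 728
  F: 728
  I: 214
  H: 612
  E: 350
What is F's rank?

3

Sorted (descending): 728, 728, 728, 687, 612, 612, 350, 214, 214
The 3 values of 728 occupy positions 1–3 → each gets rank 3.
The 2 values of 612 occupy positions 5–6 → each gets rank 6.
The 2 values of 214 occupy positions 8–9 → each gets rank 9.
F has value 728 → rank 3.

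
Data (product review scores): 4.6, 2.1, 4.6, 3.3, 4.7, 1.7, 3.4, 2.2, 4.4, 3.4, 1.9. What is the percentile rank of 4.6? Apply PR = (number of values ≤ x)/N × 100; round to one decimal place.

90.9

N = 11.
Strictly below 4.6: 8. Equal to 4.6: 2.
PR = 10/11 × 100 = 90.9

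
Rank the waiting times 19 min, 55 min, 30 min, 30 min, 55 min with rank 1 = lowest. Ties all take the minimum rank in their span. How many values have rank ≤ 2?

Sorted (ascending): 19, 30, 30, 55, 55
The 2 values of 30 occupy positions 2–3 → each gets rank 2.
The 2 values of 55 occupy positions 4–5 → each gets rank 4.
Ranks ≤ 2: {1, 2, 2} → 3 values.

3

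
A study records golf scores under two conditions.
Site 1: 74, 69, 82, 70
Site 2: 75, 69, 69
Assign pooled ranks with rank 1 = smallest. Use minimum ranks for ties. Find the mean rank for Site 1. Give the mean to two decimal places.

Sorted (ascending): 69, 69, 69, 70, 74, 75, 82
The 3 values of 69 occupy positions 1–3 → each gets rank 1.
Site 1 values → pooled ranks: 74→5, 69→1, 82→7, 70→4
Mean rank = (5 + 1 + 7 + 4) / 4 = 4.25

4.25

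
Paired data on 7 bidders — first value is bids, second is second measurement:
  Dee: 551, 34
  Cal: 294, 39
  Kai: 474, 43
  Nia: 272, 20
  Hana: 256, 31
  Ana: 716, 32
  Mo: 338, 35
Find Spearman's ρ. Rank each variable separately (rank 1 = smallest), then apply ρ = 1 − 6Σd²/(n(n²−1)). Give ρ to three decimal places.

Ranks of variable 1: 6, 3, 5, 2, 1, 7, 4
Ranks of variable 2: 4, 6, 7, 1, 2, 3, 5
d = r₁ − r₂: 2, -3, -2, 1, -1, 4, -1
d²: 4, 9, 4, 1, 1, 16, 1; Σd² = 36
ρ = 1 − 6·36/(7·48) = 1 − 216/336 = 0.357

0.357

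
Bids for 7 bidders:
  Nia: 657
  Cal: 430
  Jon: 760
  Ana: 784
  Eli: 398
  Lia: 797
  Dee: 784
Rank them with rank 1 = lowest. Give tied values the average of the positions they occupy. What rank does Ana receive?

Sorted (ascending): 398, 430, 657, 760, 784, 784, 797
The 2 values of 784 occupy positions 5–6 → average rank (5+6)/2 = 5.5.
Ana has value 784 → rank 5.5.

5.5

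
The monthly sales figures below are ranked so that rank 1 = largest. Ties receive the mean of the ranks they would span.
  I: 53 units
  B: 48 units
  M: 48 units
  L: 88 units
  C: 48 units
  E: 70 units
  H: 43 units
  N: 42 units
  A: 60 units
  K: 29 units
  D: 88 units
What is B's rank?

7

Sorted (descending): 88, 88, 70, 60, 53, 48, 48, 48, 43, 42, 29
The 2 values of 88 occupy positions 1–2 → average rank (1+2)/2 = 1.5.
The 3 values of 48 occupy positions 6–8 → average rank 7.
B has value 48 units → rank 7.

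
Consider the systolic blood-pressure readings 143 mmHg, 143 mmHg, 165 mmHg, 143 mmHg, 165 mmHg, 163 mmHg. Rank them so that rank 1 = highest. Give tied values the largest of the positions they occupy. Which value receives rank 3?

Sorted (descending): 165, 165, 163, 143, 143, 143
The 2 values of 165 occupy positions 1–2 → each gets rank 2.
The 3 values of 143 occupy positions 4–6 → each gets rank 6.
Rank 3 → value 163.

163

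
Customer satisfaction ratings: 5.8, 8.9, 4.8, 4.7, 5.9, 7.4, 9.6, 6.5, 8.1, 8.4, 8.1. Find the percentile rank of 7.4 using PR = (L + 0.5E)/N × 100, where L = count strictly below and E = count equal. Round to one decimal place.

50.0

N = 11.
Strictly below 7.4: 5. Equal to 7.4: 1.
PR = (5 + 0.5·1)/11 × 100 = 50.0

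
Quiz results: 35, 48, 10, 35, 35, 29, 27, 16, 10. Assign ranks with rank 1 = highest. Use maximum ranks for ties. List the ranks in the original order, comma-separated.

4, 1, 9, 4, 4, 5, 6, 7, 9

Sorted (descending): 48, 35, 35, 35, 29, 27, 16, 10, 10
The 3 values of 35 occupy positions 2–4 → each gets rank 4.
The 2 values of 10 occupy positions 8–9 → each gets rank 9.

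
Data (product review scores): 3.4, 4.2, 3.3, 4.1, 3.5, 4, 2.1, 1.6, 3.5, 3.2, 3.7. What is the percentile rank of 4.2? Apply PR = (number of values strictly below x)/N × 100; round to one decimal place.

N = 11.
Strictly below 4.2: 10. Equal to 4.2: 1.
PR = 10/11 × 100 = 90.9

90.9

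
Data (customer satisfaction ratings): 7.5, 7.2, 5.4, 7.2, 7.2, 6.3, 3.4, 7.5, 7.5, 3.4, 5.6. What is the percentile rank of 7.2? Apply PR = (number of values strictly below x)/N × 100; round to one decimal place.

N = 11.
Strictly below 7.2: 5. Equal to 7.2: 3.
PR = 5/11 × 100 = 45.5

45.5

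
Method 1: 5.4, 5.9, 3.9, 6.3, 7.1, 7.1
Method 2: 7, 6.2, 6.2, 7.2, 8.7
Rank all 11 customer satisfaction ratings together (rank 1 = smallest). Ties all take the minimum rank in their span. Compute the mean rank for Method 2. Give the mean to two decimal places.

Sorted (ascending): 3.9, 5.4, 5.9, 6.2, 6.2, 6.3, 7, 7.1, 7.1, 7.2, 8.7
The 2 values of 6.2 occupy positions 4–5 → each gets rank 4.
The 2 values of 7.1 occupy positions 8–9 → each gets rank 8.
Method 2 values → pooled ranks: 7→7, 6.2→4, 6.2→4, 7.2→10, 8.7→11
Mean rank = (7 + 4 + 4 + 10 + 11) / 5 = 7.20

7.20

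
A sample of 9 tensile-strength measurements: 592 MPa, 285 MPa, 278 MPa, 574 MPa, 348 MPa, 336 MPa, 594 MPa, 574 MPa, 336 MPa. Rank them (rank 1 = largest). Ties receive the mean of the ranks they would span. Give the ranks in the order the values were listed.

Sorted (descending): 594, 592, 574, 574, 348, 336, 336, 285, 278
The 2 values of 574 occupy positions 3–4 → average rank (3+4)/2 = 3.5.
The 2 values of 336 occupy positions 6–7 → average rank (6+7)/2 = 6.5.

2, 8, 9, 3.5, 5, 6.5, 1, 3.5, 6.5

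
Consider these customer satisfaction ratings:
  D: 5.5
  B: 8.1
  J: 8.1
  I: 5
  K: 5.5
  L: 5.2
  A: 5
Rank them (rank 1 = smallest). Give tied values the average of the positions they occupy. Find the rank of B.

6.5

Sorted (ascending): 5, 5, 5.2, 5.5, 5.5, 8.1, 8.1
The 2 values of 5 occupy positions 1–2 → average rank (1+2)/2 = 1.5.
The 2 values of 5.5 occupy positions 4–5 → average rank (4+5)/2 = 4.5.
The 2 values of 8.1 occupy positions 6–7 → average rank (6+7)/2 = 6.5.
B has value 8.1 → rank 6.5.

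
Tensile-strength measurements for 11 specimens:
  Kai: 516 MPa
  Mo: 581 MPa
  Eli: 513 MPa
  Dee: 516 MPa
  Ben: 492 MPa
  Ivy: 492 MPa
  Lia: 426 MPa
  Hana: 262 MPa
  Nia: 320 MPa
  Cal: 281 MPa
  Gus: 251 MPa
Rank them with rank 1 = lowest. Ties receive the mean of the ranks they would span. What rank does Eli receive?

8

Sorted (ascending): 251, 262, 281, 320, 426, 492, 492, 513, 516, 516, 581
The 2 values of 492 occupy positions 6–7 → average rank (6+7)/2 = 6.5.
The 2 values of 516 occupy positions 9–10 → average rank (9+10)/2 = 9.5.
Eli has value 513 MPa → rank 8.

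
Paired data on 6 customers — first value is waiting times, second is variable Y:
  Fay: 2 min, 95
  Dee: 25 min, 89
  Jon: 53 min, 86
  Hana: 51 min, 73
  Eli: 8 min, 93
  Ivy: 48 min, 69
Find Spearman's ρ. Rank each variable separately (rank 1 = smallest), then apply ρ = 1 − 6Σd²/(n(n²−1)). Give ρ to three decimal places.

-0.771

Ranks of variable 1: 1, 3, 6, 5, 2, 4
Ranks of variable 2: 6, 4, 3, 2, 5, 1
d = r₁ − r₂: -5, -1, 3, 3, -3, 3
d²: 25, 1, 9, 9, 9, 9; Σd² = 62
ρ = 1 − 6·62/(6·35) = 1 − 372/210 = -0.771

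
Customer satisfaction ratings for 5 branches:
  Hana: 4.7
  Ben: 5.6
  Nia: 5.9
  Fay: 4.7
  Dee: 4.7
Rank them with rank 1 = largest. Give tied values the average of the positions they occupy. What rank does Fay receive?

4

Sorted (descending): 5.9, 5.6, 4.7, 4.7, 4.7
The 3 values of 4.7 occupy positions 3–5 → average rank 4.
Fay has value 4.7 → rank 4.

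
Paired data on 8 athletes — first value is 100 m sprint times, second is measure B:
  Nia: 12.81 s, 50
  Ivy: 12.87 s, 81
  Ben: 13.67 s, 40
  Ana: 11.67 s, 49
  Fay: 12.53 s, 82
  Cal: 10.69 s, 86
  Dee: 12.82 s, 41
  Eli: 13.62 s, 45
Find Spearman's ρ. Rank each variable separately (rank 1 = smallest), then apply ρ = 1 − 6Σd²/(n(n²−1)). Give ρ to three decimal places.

Ranks of variable 1: 4, 6, 8, 2, 3, 1, 5, 7
Ranks of variable 2: 5, 6, 1, 4, 7, 8, 2, 3
d = r₁ − r₂: -1, 0, 7, -2, -4, -7, 3, 4
d²: 1, 0, 49, 4, 16, 49, 9, 16; Σd² = 144
ρ = 1 − 6·144/(8·63) = 1 − 864/504 = -0.714

-0.714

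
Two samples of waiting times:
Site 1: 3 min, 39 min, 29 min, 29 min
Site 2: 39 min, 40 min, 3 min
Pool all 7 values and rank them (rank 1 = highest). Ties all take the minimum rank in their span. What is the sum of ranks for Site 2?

Sorted (descending): 40, 39, 39, 29, 29, 3, 3
The 2 values of 39 occupy positions 2–3 → each gets rank 2.
The 2 values of 29 occupy positions 4–5 → each gets rank 4.
The 2 values of 3 occupy positions 6–7 → each gets rank 6.
Site 2 values → pooled ranks: 39→2, 40→1, 3→6
Rank sum = 2 + 1 + 6 = 9

9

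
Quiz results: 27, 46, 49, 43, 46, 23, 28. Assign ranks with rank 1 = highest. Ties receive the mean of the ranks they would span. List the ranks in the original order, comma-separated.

Sorted (descending): 49, 46, 46, 43, 28, 27, 23
The 2 values of 46 occupy positions 2–3 → average rank (2+3)/2 = 2.5.

6, 2.5, 1, 4, 2.5, 7, 5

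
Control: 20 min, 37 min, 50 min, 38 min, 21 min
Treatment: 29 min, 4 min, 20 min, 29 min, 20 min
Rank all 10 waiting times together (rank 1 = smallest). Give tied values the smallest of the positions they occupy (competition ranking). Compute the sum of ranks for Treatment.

17

Sorted (ascending): 4, 20, 20, 20, 21, 29, 29, 37, 38, 50
The 3 values of 20 occupy positions 2–4 → each gets rank 2.
The 2 values of 29 occupy positions 6–7 → each gets rank 6.
Treatment values → pooled ranks: 29→6, 4→1, 20→2, 29→6, 20→2
Rank sum = 6 + 1 + 2 + 6 + 2 = 17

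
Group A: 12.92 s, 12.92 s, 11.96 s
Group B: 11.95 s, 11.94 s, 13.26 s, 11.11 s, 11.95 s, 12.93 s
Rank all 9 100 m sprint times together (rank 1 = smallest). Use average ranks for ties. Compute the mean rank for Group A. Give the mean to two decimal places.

6.00

Sorted (ascending): 11.11, 11.94, 11.95, 11.95, 11.96, 12.92, 12.92, 12.93, 13.26
The 2 values of 11.95 occupy positions 3–4 → average rank (3+4)/2 = 3.5.
The 2 values of 12.92 occupy positions 6–7 → average rank (6+7)/2 = 6.5.
Group A values → pooled ranks: 12.92→6.5, 12.92→6.5, 11.96→5
Mean rank = (6.5 + 6.5 + 5) / 3 = 6.00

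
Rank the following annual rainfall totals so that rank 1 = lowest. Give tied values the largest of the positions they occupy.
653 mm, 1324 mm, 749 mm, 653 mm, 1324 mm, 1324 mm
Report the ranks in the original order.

2, 6, 3, 2, 6, 6

Sorted (ascending): 653, 653, 749, 1324, 1324, 1324
The 2 values of 653 occupy positions 1–2 → each gets rank 2.
The 3 values of 1324 occupy positions 4–6 → each gets rank 6.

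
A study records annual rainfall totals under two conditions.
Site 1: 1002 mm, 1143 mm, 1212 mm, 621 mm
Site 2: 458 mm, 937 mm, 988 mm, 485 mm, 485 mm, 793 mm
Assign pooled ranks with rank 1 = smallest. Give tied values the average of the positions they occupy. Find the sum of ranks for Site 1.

31

Sorted (ascending): 458, 485, 485, 621, 793, 937, 988, 1002, 1143, 1212
The 2 values of 485 occupy positions 2–3 → average rank (2+3)/2 = 2.5.
Site 1 values → pooled ranks: 1002→8, 1143→9, 1212→10, 621→4
Rank sum = 8 + 9 + 10 + 4 = 31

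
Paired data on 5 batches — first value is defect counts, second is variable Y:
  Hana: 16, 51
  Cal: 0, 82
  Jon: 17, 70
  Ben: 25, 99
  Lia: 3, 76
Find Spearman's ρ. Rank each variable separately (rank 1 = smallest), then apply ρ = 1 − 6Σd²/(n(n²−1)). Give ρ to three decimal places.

Ranks of variable 1: 3, 1, 4, 5, 2
Ranks of variable 2: 1, 4, 2, 5, 3
d = r₁ − r₂: 2, -3, 2, 0, -1
d²: 4, 9, 4, 0, 1; Σd² = 18
ρ = 1 − 6·18/(5·24) = 1 − 108/120 = 0.100

0.100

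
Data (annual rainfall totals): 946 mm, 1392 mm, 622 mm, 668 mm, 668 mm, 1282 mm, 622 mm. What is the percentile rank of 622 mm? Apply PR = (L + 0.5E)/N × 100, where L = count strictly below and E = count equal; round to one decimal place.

N = 7.
Strictly below 622: 0. Equal to 622: 2.
PR = (0 + 0.5·2)/7 × 100 = 14.3

14.3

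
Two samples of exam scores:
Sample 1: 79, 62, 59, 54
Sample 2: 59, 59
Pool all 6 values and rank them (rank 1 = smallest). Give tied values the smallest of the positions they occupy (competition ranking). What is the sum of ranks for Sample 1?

14

Sorted (ascending): 54, 59, 59, 59, 62, 79
The 3 values of 59 occupy positions 2–4 → each gets rank 2.
Sample 1 values → pooled ranks: 79→6, 62→5, 59→2, 54→1
Rank sum = 6 + 5 + 2 + 1 = 14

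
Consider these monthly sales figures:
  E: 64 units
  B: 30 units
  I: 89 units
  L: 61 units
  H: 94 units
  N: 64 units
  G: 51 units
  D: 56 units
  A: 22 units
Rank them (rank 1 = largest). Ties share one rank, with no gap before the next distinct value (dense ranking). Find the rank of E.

Sorted (descending): 94, 89, 64, 64, 61, 56, 51, 30, 22
The 2 values of 64 share dense rank 3.
Remaining distinct values take the next consecutive integers.
E has value 64 units → rank 3.

3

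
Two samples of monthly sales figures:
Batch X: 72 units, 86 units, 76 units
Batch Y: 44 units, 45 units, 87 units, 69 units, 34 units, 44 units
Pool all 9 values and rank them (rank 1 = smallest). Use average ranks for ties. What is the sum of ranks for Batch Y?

Sorted (ascending): 34, 44, 44, 45, 69, 72, 76, 86, 87
The 2 values of 44 occupy positions 2–3 → average rank (2+3)/2 = 2.5.
Batch Y values → pooled ranks: 44→2.5, 45→4, 87→9, 69→5, 34→1, 44→2.5
Rank sum = 2.5 + 4 + 9 + 5 + 1 + 2.5 = 24

24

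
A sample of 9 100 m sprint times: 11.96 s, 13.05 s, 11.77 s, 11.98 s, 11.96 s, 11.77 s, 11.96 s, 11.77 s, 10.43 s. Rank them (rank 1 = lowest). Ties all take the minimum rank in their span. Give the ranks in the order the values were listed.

Sorted (ascending): 10.43, 11.77, 11.77, 11.77, 11.96, 11.96, 11.96, 11.98, 13.05
The 3 values of 11.77 occupy positions 2–4 → each gets rank 2.
The 3 values of 11.96 occupy positions 5–7 → each gets rank 5.

5, 9, 2, 8, 5, 2, 5, 2, 1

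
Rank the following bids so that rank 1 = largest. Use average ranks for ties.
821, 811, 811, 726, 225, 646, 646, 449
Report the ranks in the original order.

1, 2.5, 2.5, 4, 8, 5.5, 5.5, 7

Sorted (descending): 821, 811, 811, 726, 646, 646, 449, 225
The 2 values of 811 occupy positions 2–3 → average rank (2+3)/2 = 2.5.
The 2 values of 646 occupy positions 5–6 → average rank (5+6)/2 = 5.5.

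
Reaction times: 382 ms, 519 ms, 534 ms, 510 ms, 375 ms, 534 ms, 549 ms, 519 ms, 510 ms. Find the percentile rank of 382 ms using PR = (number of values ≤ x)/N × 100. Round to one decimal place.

N = 9.
Strictly below 382: 1. Equal to 382: 1.
PR = 2/9 × 100 = 22.2

22.2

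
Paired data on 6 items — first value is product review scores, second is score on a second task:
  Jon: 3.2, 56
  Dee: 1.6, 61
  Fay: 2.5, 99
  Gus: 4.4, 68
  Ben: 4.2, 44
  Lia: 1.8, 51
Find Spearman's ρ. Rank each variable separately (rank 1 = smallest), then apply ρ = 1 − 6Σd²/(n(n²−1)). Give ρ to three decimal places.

Ranks of variable 1: 4, 1, 3, 6, 5, 2
Ranks of variable 2: 3, 4, 6, 5, 1, 2
d = r₁ − r₂: 1, -3, -3, 1, 4, 0
d²: 1, 9, 9, 1, 16, 0; Σd² = 36
ρ = 1 − 6·36/(6·35) = 1 − 216/210 = -0.029

-0.029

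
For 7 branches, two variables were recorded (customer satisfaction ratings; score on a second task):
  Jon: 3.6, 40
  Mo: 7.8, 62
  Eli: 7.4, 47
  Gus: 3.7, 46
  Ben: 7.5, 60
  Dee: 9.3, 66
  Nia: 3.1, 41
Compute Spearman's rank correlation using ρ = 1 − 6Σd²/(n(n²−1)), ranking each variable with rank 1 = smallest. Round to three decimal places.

Ranks of variable 1: 2, 6, 4, 3, 5, 7, 1
Ranks of variable 2: 1, 6, 4, 3, 5, 7, 2
d = r₁ − r₂: 1, 0, 0, 0, 0, 0, -1
d²: 1, 0, 0, 0, 0, 0, 1; Σd² = 2
ρ = 1 − 6·2/(7·48) = 1 − 12/336 = 0.964

0.964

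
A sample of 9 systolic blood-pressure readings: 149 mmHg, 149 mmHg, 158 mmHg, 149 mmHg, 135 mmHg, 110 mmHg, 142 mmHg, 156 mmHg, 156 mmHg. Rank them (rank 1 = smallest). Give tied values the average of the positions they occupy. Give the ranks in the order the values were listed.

Sorted (ascending): 110, 135, 142, 149, 149, 149, 156, 156, 158
The 3 values of 149 occupy positions 4–6 → average rank 5.
The 2 values of 156 occupy positions 7–8 → average rank (7+8)/2 = 7.5.

5, 5, 9, 5, 2, 1, 3, 7.5, 7.5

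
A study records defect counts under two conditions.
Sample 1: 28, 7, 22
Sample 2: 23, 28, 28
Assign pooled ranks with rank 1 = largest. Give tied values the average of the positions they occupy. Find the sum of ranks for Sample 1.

Sorted (descending): 28, 28, 28, 23, 22, 7
The 3 values of 28 occupy positions 1–3 → average rank 2.
Sample 1 values → pooled ranks: 28→2, 7→6, 22→5
Rank sum = 2 + 6 + 5 = 13

13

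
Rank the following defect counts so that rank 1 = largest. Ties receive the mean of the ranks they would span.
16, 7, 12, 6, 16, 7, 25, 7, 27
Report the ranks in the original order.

3.5, 7, 5, 9, 3.5, 7, 2, 7, 1

Sorted (descending): 27, 25, 16, 16, 12, 7, 7, 7, 6
The 2 values of 16 occupy positions 3–4 → average rank (3+4)/2 = 3.5.
The 3 values of 7 occupy positions 6–8 → average rank 7.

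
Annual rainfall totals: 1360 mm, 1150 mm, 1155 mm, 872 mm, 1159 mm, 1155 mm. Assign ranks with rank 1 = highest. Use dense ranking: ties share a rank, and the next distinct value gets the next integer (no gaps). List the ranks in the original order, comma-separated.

1, 4, 3, 5, 2, 3

Sorted (descending): 1360, 1159, 1155, 1155, 1150, 872
The 2 values of 1155 share dense rank 3.
Remaining distinct values take the next consecutive integers.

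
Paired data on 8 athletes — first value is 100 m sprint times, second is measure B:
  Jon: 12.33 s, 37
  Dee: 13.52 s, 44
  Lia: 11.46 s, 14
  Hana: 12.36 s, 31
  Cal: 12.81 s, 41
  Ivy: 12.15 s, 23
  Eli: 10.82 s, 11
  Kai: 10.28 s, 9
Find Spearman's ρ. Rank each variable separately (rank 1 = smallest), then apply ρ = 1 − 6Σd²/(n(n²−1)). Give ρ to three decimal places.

Ranks of variable 1: 5, 8, 3, 6, 7, 4, 2, 1
Ranks of variable 2: 6, 8, 3, 5, 7, 4, 2, 1
d = r₁ − r₂: -1, 0, 0, 1, 0, 0, 0, 0
d²: 1, 0, 0, 1, 0, 0, 0, 0; Σd² = 2
ρ = 1 − 6·2/(8·63) = 1 − 12/504 = 0.976

0.976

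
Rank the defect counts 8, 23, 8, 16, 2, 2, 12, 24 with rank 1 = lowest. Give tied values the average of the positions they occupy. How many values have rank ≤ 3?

2

Sorted (ascending): 2, 2, 8, 8, 12, 16, 23, 24
The 2 values of 2 occupy positions 1–2 → average rank (1+2)/2 = 1.5.
The 2 values of 8 occupy positions 3–4 → average rank (3+4)/2 = 3.5.
Ranks ≤ 3: {1.5, 1.5} → 2 values.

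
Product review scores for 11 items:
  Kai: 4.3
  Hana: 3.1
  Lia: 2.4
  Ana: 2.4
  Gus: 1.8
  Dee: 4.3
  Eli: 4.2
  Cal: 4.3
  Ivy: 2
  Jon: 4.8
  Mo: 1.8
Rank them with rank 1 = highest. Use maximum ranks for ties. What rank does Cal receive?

Sorted (descending): 4.8, 4.3, 4.3, 4.3, 4.2, 3.1, 2.4, 2.4, 2, 1.8, 1.8
The 3 values of 4.3 occupy positions 2–4 → each gets rank 4.
The 2 values of 2.4 occupy positions 7–8 → each gets rank 8.
The 2 values of 1.8 occupy positions 10–11 → each gets rank 11.
Cal has value 4.3 → rank 4.

4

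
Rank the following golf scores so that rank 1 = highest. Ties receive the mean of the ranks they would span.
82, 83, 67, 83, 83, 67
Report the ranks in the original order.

4, 2, 5.5, 2, 2, 5.5

Sorted (descending): 83, 83, 83, 82, 67, 67
The 3 values of 83 occupy positions 1–3 → average rank 2.
The 2 values of 67 occupy positions 5–6 → average rank (5+6)/2 = 5.5.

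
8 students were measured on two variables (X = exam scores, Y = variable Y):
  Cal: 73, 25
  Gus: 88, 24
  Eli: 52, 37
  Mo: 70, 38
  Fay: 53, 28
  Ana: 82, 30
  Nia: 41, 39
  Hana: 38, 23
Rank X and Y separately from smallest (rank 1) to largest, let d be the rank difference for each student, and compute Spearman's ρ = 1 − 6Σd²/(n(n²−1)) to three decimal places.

Ranks of variable 1: 6, 8, 3, 5, 4, 7, 2, 1
Ranks of variable 2: 3, 2, 6, 7, 4, 5, 8, 1
d = r₁ − r₂: 3, 6, -3, -2, 0, 2, -6, 0
d²: 9, 36, 9, 4, 0, 4, 36, 0; Σd² = 98
ρ = 1 − 6·98/(8·63) = 1 − 588/504 = -0.167

-0.167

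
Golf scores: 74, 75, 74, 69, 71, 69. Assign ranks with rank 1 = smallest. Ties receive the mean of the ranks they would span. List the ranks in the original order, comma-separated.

Sorted (ascending): 69, 69, 71, 74, 74, 75
The 2 values of 69 occupy positions 1–2 → average rank (1+2)/2 = 1.5.
The 2 values of 74 occupy positions 4–5 → average rank (4+5)/2 = 4.5.

4.5, 6, 4.5, 1.5, 3, 1.5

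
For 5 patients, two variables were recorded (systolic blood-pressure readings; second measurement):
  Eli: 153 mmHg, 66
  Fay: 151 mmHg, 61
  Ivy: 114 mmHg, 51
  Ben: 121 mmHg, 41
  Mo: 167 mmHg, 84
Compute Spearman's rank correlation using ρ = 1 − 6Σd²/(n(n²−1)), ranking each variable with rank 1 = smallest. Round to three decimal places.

0.900

Ranks of variable 1: 4, 3, 1, 2, 5
Ranks of variable 2: 4, 3, 2, 1, 5
d = r₁ − r₂: 0, 0, -1, 1, 0
d²: 0, 0, 1, 1, 0; Σd² = 2
ρ = 1 − 6·2/(5·24) = 1 − 12/120 = 0.900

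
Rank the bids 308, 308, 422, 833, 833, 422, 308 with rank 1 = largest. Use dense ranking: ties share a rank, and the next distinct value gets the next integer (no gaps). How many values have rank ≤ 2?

4

Sorted (descending): 833, 833, 422, 422, 308, 308, 308
The 2 values of 833 share dense rank 1.
The 2 values of 422 share dense rank 2.
The 3 values of 308 share dense rank 3.
Ranks ≤ 2: {1, 1, 2, 2} → 4 values.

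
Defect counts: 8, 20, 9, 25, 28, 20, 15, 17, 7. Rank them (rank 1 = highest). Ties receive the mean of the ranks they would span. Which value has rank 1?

28

Sorted (descending): 28, 25, 20, 20, 17, 15, 9, 8, 7
The 2 values of 20 occupy positions 3–4 → average rank (3+4)/2 = 3.5.
Rank 1 → value 28.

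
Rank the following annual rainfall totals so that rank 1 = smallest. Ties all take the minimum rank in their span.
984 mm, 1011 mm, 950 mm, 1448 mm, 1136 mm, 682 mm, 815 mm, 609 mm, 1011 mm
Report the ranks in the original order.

5, 6, 4, 9, 8, 2, 3, 1, 6

Sorted (ascending): 609, 682, 815, 950, 984, 1011, 1011, 1136, 1448
The 2 values of 1011 occupy positions 6–7 → each gets rank 6.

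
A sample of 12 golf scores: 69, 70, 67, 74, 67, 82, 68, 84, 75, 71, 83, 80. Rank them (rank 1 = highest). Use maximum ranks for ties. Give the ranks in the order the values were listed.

Sorted (descending): 84, 83, 82, 80, 75, 74, 71, 70, 69, 68, 67, 67
The 2 values of 67 occupy positions 11–12 → each gets rank 12.

9, 8, 12, 6, 12, 3, 10, 1, 5, 7, 2, 4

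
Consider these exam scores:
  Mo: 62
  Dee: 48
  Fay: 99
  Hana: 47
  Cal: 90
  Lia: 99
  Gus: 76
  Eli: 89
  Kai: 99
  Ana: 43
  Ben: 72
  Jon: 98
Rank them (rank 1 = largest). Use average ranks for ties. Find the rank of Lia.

Sorted (descending): 99, 99, 99, 98, 90, 89, 76, 72, 62, 48, 47, 43
The 3 values of 99 occupy positions 1–3 → average rank 2.
Lia has value 99 → rank 2.

2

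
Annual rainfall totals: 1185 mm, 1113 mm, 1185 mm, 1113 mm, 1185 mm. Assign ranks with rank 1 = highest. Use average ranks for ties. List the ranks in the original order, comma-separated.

Sorted (descending): 1185, 1185, 1185, 1113, 1113
The 3 values of 1185 occupy positions 1–3 → average rank 2.
The 2 values of 1113 occupy positions 4–5 → average rank (4+5)/2 = 4.5.

2, 4.5, 2, 4.5, 2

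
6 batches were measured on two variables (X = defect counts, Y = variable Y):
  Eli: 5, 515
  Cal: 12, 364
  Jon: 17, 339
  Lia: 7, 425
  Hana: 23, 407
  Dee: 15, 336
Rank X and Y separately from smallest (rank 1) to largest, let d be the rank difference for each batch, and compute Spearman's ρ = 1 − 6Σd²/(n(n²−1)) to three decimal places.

Ranks of variable 1: 1, 3, 5, 2, 6, 4
Ranks of variable 2: 6, 3, 2, 5, 4, 1
d = r₁ − r₂: -5, 0, 3, -3, 2, 3
d²: 25, 0, 9, 9, 4, 9; Σd² = 56
ρ = 1 − 6·56/(6·35) = 1 − 336/210 = -0.600

-0.600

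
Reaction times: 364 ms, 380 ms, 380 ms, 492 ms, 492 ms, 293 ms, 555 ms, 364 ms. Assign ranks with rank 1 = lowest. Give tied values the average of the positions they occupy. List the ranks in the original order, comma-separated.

2.5, 4.5, 4.5, 6.5, 6.5, 1, 8, 2.5

Sorted (ascending): 293, 364, 364, 380, 380, 492, 492, 555
The 2 values of 364 occupy positions 2–3 → average rank (2+3)/2 = 2.5.
The 2 values of 380 occupy positions 4–5 → average rank (4+5)/2 = 4.5.
The 2 values of 492 occupy positions 6–7 → average rank (6+7)/2 = 6.5.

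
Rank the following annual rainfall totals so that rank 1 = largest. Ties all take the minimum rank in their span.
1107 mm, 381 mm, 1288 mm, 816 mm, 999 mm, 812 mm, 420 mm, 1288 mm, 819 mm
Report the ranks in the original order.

Sorted (descending): 1288, 1288, 1107, 999, 819, 816, 812, 420, 381
The 2 values of 1288 occupy positions 1–2 → each gets rank 1.

3, 9, 1, 6, 4, 7, 8, 1, 5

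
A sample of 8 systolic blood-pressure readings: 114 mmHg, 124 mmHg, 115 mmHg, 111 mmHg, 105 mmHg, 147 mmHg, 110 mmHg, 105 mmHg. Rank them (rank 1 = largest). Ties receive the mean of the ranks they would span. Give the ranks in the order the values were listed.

4, 2, 3, 5, 7.5, 1, 6, 7.5

Sorted (descending): 147, 124, 115, 114, 111, 110, 105, 105
The 2 values of 105 occupy positions 7–8 → average rank (7+8)/2 = 7.5.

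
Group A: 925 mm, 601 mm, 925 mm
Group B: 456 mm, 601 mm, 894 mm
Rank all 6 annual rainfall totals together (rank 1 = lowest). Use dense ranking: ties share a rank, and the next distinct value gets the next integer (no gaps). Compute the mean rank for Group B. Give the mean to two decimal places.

2.00

Sorted (ascending): 456, 601, 601, 894, 925, 925
The 2 values of 601 share dense rank 2.
The 2 values of 925 share dense rank 4.
Remaining distinct values take the next consecutive integers.
Group B values → pooled ranks: 456→1, 601→2, 894→3
Mean rank = (1 + 2 + 3) / 3 = 2.00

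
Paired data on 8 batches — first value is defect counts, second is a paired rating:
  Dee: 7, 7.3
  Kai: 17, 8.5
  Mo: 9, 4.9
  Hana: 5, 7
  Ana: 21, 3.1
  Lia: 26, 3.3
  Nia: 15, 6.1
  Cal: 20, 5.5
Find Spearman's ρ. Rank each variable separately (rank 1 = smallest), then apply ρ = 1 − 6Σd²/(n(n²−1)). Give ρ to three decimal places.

Ranks of variable 1: 2, 5, 3, 1, 7, 8, 4, 6
Ranks of variable 2: 7, 8, 3, 6, 1, 2, 5, 4
d = r₁ − r₂: -5, -3, 0, -5, 6, 6, -1, 2
d²: 25, 9, 0, 25, 36, 36, 1, 4; Σd² = 136
ρ = 1 − 6·136/(8·63) = 1 − 816/504 = -0.619

-0.619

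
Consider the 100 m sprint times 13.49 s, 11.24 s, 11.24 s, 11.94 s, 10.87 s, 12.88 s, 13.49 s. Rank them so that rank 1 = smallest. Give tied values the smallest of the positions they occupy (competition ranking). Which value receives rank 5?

Sorted (ascending): 10.87, 11.24, 11.24, 11.94, 12.88, 13.49, 13.49
The 2 values of 11.24 occupy positions 2–3 → each gets rank 2.
The 2 values of 13.49 occupy positions 6–7 → each gets rank 6.
Rank 5 → value 12.88.

12.88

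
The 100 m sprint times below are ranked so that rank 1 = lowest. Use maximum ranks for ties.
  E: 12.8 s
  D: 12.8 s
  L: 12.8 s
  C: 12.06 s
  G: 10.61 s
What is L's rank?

Sorted (ascending): 10.61, 12.06, 12.8, 12.8, 12.8
The 3 values of 12.8 occupy positions 3–5 → each gets rank 5.
L has value 12.8 s → rank 5.

5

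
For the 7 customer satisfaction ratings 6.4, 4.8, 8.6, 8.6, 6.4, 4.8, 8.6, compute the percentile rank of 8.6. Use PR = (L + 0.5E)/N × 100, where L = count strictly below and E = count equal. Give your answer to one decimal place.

N = 7.
Strictly below 8.6: 4. Equal to 8.6: 3.
PR = (4 + 0.5·3)/7 × 100 = 78.6

78.6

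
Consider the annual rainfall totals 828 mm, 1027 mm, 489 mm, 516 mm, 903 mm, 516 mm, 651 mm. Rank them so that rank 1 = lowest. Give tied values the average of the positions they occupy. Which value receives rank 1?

Sorted (ascending): 489, 516, 516, 651, 828, 903, 1027
The 2 values of 516 occupy positions 2–3 → average rank (2+3)/2 = 2.5.
Rank 1 → value 489.

489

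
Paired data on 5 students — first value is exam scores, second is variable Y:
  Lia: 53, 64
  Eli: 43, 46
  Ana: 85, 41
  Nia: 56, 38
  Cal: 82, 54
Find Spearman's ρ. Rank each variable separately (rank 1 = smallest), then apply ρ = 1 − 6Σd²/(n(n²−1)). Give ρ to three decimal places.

-0.300

Ranks of variable 1: 2, 1, 5, 3, 4
Ranks of variable 2: 5, 3, 2, 1, 4
d = r₁ − r₂: -3, -2, 3, 2, 0
d²: 9, 4, 9, 4, 0; Σd² = 26
ρ = 1 − 6·26/(5·24) = 1 − 156/120 = -0.300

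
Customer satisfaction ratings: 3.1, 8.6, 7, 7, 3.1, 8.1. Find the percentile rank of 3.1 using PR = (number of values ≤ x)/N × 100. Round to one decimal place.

N = 6.
Strictly below 3.1: 0. Equal to 3.1: 2.
PR = 2/6 × 100 = 33.3

33.3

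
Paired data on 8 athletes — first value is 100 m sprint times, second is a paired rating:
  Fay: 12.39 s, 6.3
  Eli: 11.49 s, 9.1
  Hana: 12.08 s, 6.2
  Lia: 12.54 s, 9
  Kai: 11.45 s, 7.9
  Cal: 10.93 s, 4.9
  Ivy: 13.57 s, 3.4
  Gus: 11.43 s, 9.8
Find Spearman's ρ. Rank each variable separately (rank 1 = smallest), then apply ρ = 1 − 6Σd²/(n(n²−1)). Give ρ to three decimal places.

-0.286

Ranks of variable 1: 6, 4, 5, 7, 3, 1, 8, 2
Ranks of variable 2: 4, 7, 3, 6, 5, 2, 1, 8
d = r₁ − r₂: 2, -3, 2, 1, -2, -1, 7, -6
d²: 4, 9, 4, 1, 4, 1, 49, 36; Σd² = 108
ρ = 1 − 6·108/(8·63) = 1 − 648/504 = -0.286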